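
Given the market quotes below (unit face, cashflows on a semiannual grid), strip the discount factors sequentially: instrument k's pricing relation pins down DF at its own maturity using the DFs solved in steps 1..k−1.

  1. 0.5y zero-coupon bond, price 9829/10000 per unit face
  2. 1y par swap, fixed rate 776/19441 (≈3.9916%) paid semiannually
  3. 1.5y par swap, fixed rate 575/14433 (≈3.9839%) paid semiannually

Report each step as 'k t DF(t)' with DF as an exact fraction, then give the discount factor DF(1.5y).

step 1 [0.5y] zero: DF = P = 9829/10000 ≈ 0.982900
step 2 [1y] swap r/2=388/19441: DF=(1 − 388/19441·(0.982900))/(1+388/19441) = 2403/2500 ≈ 0.961200
step 3 [1.5y] swap r/2=575/28866: DF=(1 − 575/28866·(0.982900+0.961200))/(1+575/28866) = 377/400 ≈ 0.942500

1 1/2 9829/10000
2 1 2403/2500
3 3/2 377/400
DF(1.5y) = 377/400 ≈ 0.942500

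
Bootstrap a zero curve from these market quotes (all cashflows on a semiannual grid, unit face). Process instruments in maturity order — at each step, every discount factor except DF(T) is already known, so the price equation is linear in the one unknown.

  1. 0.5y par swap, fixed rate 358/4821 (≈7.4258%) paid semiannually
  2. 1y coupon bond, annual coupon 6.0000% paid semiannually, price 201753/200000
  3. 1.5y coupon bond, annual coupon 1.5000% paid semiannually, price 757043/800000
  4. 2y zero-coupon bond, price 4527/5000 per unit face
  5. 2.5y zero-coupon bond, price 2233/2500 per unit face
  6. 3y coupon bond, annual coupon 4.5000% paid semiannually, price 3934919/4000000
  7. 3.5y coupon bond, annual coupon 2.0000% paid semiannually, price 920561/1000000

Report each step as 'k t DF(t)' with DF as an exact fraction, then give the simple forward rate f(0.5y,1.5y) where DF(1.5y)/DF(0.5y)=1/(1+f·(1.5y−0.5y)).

1 1/2 4821/5000
2 1 9513/10000
3 3/2 37/40
4 2 4527/5000
5 5/2 2233/2500
6 3 43/50
7 7/2 857/1000
f(0.5y,1.5y) = ((4821/5000)/(37/40) − 1)/(1) = 196/4625 ≈ 4.2378%

step 1 [0.5y] swap r/2=179/4821: DF=(1 − 179/4821·(0))/(1+179/4821) = 4821/5000 ≈ 0.964200
step 2 [1y] bond c/2=3/100: DF=(201753/200000 − 3/100·(0.964200))/(1+3/100) = 9513/10000 ≈ 0.951300
step 3 [1.5y] bond c/2=3/400: DF=(757043/800000 − 3/400·(0.964200+0.951300))/(1+3/400) = 37/40 ≈ 0.925000
step 4 [2y] zero: DF = P = 4527/5000 ≈ 0.905400
step 5 [2.5y] zero: DF = P = 2233/2500 ≈ 0.893200
step 6 [3y] bond c/2=9/400: DF=(3934919/4000000 − 9/400·(0.964200+0.951300+0.925000+0.905400+0.893200))/(1+9/400) = 43/50 ≈ 0.860000
step 7 [3.5y] bond c/2=1/100: DF=(920561/1000000 − 1/100·(0.964200+0.951300+0.925000+0.905400+0.893200+0.860000))/(1+1/100) = 857/1000 ≈ 0.857000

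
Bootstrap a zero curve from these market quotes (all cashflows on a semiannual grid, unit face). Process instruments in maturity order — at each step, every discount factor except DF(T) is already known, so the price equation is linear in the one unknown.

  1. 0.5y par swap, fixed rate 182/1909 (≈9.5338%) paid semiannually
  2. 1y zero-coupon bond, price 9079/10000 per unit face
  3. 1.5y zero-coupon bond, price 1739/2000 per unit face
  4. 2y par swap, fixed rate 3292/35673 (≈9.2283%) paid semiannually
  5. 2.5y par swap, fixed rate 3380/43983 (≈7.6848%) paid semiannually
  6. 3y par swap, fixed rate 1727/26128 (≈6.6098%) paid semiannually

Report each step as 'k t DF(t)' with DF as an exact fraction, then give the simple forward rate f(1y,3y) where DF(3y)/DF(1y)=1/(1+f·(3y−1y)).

1 1/2 1909/2000
2 1 9079/10000
3 3/2 1739/2000
4 2 4177/5000
5 5/2 831/1000
6 3 8273/10000
f(1y,3y) = ((9079/10000)/(8273/10000) − 1)/(2) = 403/8273 ≈ 4.8713%

step 1 [0.5y] swap r/2=91/1909: DF=(1 − 91/1909·(0))/(1+91/1909) = 1909/2000 ≈ 0.954500
step 2 [1y] zero: DF = P = 9079/10000 ≈ 0.907900
step 3 [1.5y] zero: DF = P = 1739/2000 ≈ 0.869500
step 4 [2y] swap r/2=1646/35673: DF=(1 − 1646/35673·(0.954500+0.907900+0.869500))/(1+1646/35673) = 4177/5000 ≈ 0.835400
step 5 [2.5y] swap r/2=1690/43983: DF=(1 − 1690/43983·(0.954500+0.907900+0.869500+0.835400))/(1+1690/43983) = 831/1000 ≈ 0.831000
step 6 [3y] swap r/2=1727/52256: DF=(1 − 1727/52256·(0.954500+0.907900+0.869500+0.835400+0.831000))/(1+1727/52256) = 8273/10000 ≈ 0.827300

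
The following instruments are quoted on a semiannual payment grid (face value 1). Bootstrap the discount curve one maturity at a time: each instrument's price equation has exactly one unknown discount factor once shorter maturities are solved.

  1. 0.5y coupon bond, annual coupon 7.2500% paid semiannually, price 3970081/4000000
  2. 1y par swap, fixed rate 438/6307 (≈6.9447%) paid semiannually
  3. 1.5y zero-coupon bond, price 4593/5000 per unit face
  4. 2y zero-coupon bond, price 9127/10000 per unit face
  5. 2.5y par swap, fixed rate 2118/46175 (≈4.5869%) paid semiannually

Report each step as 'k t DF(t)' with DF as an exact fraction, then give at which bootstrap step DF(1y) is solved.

step 1 [0.5y] bond c/2=29/800: DF=(3970081/4000000 − 29/800·(0))/(1+29/800) = 4789/5000 ≈ 0.957800
step 2 [1y] swap r/2=219/6307: DF=(1 − 219/6307·(0.957800))/(1+219/6307) = 9343/10000 ≈ 0.934300
step 3 [1.5y] zero: DF = P = 4593/5000 ≈ 0.918600
step 4 [2y] zero: DF = P = 9127/10000 ≈ 0.912700
step 5 [2.5y] swap r/2=1059/46175: DF=(1 − 1059/46175·(0.957800+0.934300+0.918600+0.912700))/(1+1059/46175) = 8941/10000 ≈ 0.894100

1 1/2 4789/5000
2 1 9343/10000
3 3/2 4593/5000
4 2 9127/10000
5 5/2 8941/10000
DF(1y) is solved at step 2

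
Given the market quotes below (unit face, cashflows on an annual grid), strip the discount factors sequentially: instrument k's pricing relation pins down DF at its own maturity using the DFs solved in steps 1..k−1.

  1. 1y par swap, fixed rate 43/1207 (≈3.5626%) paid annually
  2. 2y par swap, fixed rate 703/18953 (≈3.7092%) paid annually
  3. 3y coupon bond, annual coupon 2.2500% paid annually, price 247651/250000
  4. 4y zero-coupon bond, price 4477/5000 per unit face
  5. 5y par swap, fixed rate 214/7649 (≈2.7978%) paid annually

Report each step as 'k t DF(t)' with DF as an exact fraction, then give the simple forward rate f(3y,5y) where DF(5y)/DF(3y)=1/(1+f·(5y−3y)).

step 1 [1y] swap r/1=43/1207: DF=(1 − 43/1207·(0))/(1+43/1207) = 1207/1250 ≈ 0.965600
step 2 [2y] swap r/1=703/18953: DF=(1 − 703/18953·(0.965600))/(1+703/18953) = 9297/10000 ≈ 0.929700
step 3 [3y] bond c/1=9/400: DF=(247651/250000 − 9/400·(0.965600+0.929700))/(1+9/400) = 9271/10000 ≈ 0.927100
step 4 [4y] zero: DF = P = 4477/5000 ≈ 0.895400
step 5 [5y] swap r/1=214/7649: DF=(1 − 214/7649·(0.965600+0.929700+0.927100+0.895400))/(1+214/7649) = 2179/2500 ≈ 0.871600

1 1 1207/1250
2 2 9297/10000
3 3 9271/10000
4 4 4477/5000
5 5 2179/2500
f(3y,5y) = ((9271/10000)/(2179/2500) − 1)/(2) = 555/17432 ≈ 3.1838%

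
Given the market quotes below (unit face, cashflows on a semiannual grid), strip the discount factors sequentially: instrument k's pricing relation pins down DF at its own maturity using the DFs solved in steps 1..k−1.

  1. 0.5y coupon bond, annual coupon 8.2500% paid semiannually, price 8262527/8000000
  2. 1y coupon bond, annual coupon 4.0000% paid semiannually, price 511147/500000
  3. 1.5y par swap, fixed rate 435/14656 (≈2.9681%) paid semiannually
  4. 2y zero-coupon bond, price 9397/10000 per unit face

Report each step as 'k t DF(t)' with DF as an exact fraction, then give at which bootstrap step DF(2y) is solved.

1 1/2 9919/10000
2 1 2457/2500
3 3/2 1913/2000
4 2 9397/10000
DF(2y) is solved at step 4

step 1 [0.5y] bond c/2=33/800: DF=(8262527/8000000 − 33/800·(0))/(1+33/800) = 9919/10000 ≈ 0.991900
step 2 [1y] bond c/2=1/50: DF=(511147/500000 − 1/50·(0.991900))/(1+1/50) = 2457/2500 ≈ 0.982800
step 3 [1.5y] swap r/2=435/29312: DF=(1 − 435/29312·(0.991900+0.982800))/(1+435/29312) = 1913/2000 ≈ 0.956500
step 4 [2y] zero: DF = P = 9397/10000 ≈ 0.939700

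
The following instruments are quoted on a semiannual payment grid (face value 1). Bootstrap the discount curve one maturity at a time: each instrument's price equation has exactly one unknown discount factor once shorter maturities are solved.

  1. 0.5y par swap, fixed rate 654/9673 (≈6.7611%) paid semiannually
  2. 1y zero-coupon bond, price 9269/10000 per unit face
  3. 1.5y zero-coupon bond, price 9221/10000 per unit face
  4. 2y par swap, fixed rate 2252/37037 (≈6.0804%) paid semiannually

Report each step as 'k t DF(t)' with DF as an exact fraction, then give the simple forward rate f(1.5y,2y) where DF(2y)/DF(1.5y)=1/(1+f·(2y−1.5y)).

step 1 [0.5y] swap r/2=327/9673: DF=(1 − 327/9673·(0))/(1+327/9673) = 9673/10000 ≈ 0.967300
step 2 [1y] zero: DF = P = 9269/10000 ≈ 0.926900
step 3 [1.5y] zero: DF = P = 9221/10000 ≈ 0.922100
step 4 [2y] swap r/2=1126/37037: DF=(1 − 1126/37037·(0.967300+0.926900+0.922100))/(1+1126/37037) = 4437/5000 ≈ 0.887400

1 1/2 9673/10000
2 1 9269/10000
3 3/2 9221/10000
4 2 4437/5000
f(1.5y,2y) = ((9221/10000)/(4437/5000) − 1)/(1/2) = 347/4437 ≈ 7.8206%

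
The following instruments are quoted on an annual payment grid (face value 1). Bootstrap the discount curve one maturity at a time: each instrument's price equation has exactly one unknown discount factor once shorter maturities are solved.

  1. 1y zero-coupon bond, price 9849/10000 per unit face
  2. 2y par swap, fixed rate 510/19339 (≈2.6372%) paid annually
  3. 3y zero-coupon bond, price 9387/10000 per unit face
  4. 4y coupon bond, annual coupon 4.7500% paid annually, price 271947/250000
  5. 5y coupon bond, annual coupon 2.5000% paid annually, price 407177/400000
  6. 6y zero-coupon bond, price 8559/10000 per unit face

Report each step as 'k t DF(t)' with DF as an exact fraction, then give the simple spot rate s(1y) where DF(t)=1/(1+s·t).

step 1 [1y] zero: DF = P = 9849/10000 ≈ 0.984900
step 2 [2y] swap r/1=510/19339: DF=(1 − 510/19339·(0.984900))/(1+510/19339) = 949/1000 ≈ 0.949000
step 3 [3y] zero: DF = P = 9387/10000 ≈ 0.938700
step 4 [4y] bond c/1=19/400: DF=(271947/250000 − 19/400·(0.984900+0.949000+0.938700))/(1+19/400) = 4541/5000 ≈ 0.908200
step 5 [5y] bond c/1=1/40: DF=(407177/400000 − 1/40·(0.984900+0.949000+0.938700+0.908200))/(1+1/40) = 9009/10000 ≈ 0.900900
step 6 [6y] zero: DF = P = 8559/10000 ≈ 0.855900

1 1 9849/10000
2 2 949/1000
3 3 9387/10000
4 4 4541/5000
5 5 9009/10000
6 6 8559/10000
s(1y) = (1/(9849/10000) − 1)/(1) = 151/9849 ≈ 1.5332%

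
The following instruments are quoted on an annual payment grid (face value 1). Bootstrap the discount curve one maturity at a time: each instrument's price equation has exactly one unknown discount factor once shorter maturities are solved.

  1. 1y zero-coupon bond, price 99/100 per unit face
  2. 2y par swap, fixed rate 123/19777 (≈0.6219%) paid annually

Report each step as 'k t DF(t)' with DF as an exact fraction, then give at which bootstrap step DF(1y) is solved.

step 1 [1y] zero: DF = P = 99/100 ≈ 0.990000
step 2 [2y] swap r/1=123/19777: DF=(1 − 123/19777·(0.990000))/(1+123/19777) = 9877/10000 ≈ 0.987700

1 1 99/100
2 2 9877/10000
DF(1y) is solved at step 1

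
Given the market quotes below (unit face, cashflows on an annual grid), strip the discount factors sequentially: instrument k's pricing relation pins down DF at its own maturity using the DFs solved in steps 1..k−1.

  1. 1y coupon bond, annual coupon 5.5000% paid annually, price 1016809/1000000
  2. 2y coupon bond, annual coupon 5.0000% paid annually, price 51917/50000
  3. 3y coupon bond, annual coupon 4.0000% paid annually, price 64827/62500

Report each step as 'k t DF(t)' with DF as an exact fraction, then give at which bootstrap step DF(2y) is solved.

1 1 4819/5000
2 2 943/1000
3 3 231/250
DF(2y) is solved at step 2

step 1 [1y] bond c/1=11/200: DF=(1016809/1000000 − 11/200·(0))/(1+11/200) = 4819/5000 ≈ 0.963800
step 2 [2y] bond c/1=1/20: DF=(51917/50000 − 1/20·(0.963800))/(1+1/20) = 943/1000 ≈ 0.943000
step 3 [3y] bond c/1=1/25: DF=(64827/62500 − 1/25·(0.963800+0.943000))/(1+1/25) = 231/250 ≈ 0.924000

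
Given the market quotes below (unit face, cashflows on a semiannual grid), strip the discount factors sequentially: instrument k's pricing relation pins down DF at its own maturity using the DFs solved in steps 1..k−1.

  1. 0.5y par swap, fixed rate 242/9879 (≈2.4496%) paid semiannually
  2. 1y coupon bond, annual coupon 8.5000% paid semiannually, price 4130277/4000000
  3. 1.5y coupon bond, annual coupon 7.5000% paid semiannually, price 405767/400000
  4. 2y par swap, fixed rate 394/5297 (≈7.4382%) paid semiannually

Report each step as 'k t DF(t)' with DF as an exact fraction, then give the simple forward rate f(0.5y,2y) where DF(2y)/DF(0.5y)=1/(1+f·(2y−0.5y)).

step 1 [0.5y] swap r/2=121/9879: DF=(1 − 121/9879·(0))/(1+121/9879) = 9879/10000 ≈ 0.987900
step 2 [1y] bond c/2=17/400: DF=(4130277/4000000 − 17/400·(0.987900))/(1+17/400) = 4751/5000 ≈ 0.950200
step 3 [1.5y] bond c/2=3/80: DF=(405767/400000 − 3/80·(0.987900+0.950200))/(1+3/80) = 9077/10000 ≈ 0.907700
step 4 [2y] swap r/2=197/5297: DF=(1 − 197/5297·(0.987900+0.950200+0.907700))/(1+197/5297) = 8621/10000 ≈ 0.862100

1 1/2 9879/10000
2 1 4751/5000
3 3/2 9077/10000
4 2 8621/10000
f(0.5y,2y) = ((9879/10000)/(8621/10000) − 1)/(3/2) = 68/699 ≈ 9.7282%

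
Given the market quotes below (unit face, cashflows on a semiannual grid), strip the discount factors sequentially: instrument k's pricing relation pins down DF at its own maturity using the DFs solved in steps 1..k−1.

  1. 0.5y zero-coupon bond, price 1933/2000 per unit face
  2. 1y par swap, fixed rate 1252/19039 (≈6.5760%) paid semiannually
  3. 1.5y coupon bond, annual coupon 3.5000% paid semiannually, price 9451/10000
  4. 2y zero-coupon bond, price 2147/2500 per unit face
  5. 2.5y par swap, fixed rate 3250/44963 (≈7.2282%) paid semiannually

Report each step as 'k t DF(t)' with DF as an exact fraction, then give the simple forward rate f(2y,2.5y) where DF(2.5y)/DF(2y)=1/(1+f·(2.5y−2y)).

step 1 [0.5y] zero: DF = P = 1933/2000 ≈ 0.966500
step 2 [1y] swap r/2=626/19039: DF=(1 − 626/19039·(0.966500))/(1+626/19039) = 4687/5000 ≈ 0.937400
step 3 [1.5y] bond c/2=7/400: DF=(9451/10000 − 7/400·(0.966500+0.937400))/(1+7/400) = 8961/10000 ≈ 0.896100
step 4 [2y] zero: DF = P = 2147/2500 ≈ 0.858800
step 5 [2.5y] swap r/2=1625/44963: DF=(1 − 1625/44963·(0.966500+0.937400+0.896100+0.858800))/(1+1625/44963) = 67/80 ≈ 0.837500

1 1/2 1933/2000
2 1 4687/5000
3 3/2 8961/10000
4 2 2147/2500
5 5/2 67/80
f(2y,2.5y) = ((2147/2500)/(67/80) − 1)/(1/2) = 426/8375 ≈ 5.0866%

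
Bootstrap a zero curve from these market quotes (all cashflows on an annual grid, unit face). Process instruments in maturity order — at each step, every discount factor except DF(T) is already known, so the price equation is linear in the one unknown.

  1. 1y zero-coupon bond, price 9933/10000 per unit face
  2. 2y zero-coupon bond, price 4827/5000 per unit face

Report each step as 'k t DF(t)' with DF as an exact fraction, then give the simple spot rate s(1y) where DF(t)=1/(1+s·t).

step 1 [1y] zero: DF = P = 9933/10000 ≈ 0.993300
step 2 [2y] zero: DF = P = 4827/5000 ≈ 0.965400

1 1 9933/10000
2 2 4827/5000
s(1y) = (1/(9933/10000) − 1)/(1) = 67/9933 ≈ 0.6745%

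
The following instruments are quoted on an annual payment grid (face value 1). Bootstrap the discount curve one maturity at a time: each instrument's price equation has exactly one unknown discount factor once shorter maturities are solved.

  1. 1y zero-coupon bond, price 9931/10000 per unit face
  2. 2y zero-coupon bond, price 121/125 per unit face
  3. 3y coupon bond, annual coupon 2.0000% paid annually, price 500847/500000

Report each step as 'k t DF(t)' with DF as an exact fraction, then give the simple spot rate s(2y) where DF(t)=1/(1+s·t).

1 1 9931/10000
2 2 121/125
3 3 2359/2500
s(2y) = (1/(121/125) − 1)/(2) = 2/121 ≈ 1.6529%

step 1 [1y] zero: DF = P = 9931/10000 ≈ 0.993100
step 2 [2y] zero: DF = P = 121/125 ≈ 0.968000
step 3 [3y] bond c/1=1/50: DF=(500847/500000 − 1/50·(0.993100+0.968000))/(1+1/50) = 2359/2500 ≈ 0.943600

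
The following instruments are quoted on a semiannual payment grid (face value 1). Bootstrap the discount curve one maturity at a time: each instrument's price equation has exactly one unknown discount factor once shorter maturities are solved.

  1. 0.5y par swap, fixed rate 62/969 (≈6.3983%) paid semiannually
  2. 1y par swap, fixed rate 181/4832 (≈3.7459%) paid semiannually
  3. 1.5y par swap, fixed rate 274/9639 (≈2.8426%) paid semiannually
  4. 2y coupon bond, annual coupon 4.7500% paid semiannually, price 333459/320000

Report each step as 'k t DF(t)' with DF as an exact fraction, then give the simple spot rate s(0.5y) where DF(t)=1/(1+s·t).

step 1 [0.5y] swap r/2=31/969: DF=(1 − 31/969·(0))/(1+31/969) = 969/1000 ≈ 0.969000
step 2 [1y] swap r/2=181/9664: DF=(1 − 181/9664·(0.969000))/(1+181/9664) = 4819/5000 ≈ 0.963800
step 3 [1.5y] swap r/2=137/9639: DF=(1 − 137/9639·(0.969000+0.963800))/(1+137/9639) = 9589/10000 ≈ 0.958900
step 4 [2y] bond c/2=19/800: DF=(333459/320000 − 19/800·(0.969000+0.963800+0.958900))/(1+19/800) = 2377/2500 ≈ 0.950800

1 1/2 969/1000
2 1 4819/5000
3 3/2 9589/10000
4 2 2377/2500
s(0.5y) = (1/(969/1000) − 1)/(1/2) = 62/969 ≈ 6.3983%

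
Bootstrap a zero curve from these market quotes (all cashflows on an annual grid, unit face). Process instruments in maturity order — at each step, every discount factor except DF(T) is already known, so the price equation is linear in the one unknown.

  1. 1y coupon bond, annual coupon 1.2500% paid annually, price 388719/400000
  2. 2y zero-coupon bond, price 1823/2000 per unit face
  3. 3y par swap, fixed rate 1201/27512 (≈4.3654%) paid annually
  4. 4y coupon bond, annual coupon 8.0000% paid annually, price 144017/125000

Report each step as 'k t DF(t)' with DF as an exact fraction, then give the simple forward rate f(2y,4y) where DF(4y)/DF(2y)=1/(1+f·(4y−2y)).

1 1 4799/5000
2 2 1823/2000
3 3 8799/10000
4 4 863/1000
f(2y,4y) = ((1823/2000)/(863/1000) − 1)/(2) = 97/3452 ≈ 2.8100%

step 1 [1y] bond c/1=1/80: DF=(388719/400000 − 1/80·(0))/(1+1/80) = 4799/5000 ≈ 0.959800
step 2 [2y] zero: DF = P = 1823/2000 ≈ 0.911500
step 3 [3y] swap r/1=1201/27512: DF=(1 − 1201/27512·(0.959800+0.911500))/(1+1201/27512) = 8799/10000 ≈ 0.879900
step 4 [4y] bond c/1=2/25: DF=(144017/125000 − 2/25·(0.959800+0.911500+0.879900))/(1+2/25) = 863/1000 ≈ 0.863000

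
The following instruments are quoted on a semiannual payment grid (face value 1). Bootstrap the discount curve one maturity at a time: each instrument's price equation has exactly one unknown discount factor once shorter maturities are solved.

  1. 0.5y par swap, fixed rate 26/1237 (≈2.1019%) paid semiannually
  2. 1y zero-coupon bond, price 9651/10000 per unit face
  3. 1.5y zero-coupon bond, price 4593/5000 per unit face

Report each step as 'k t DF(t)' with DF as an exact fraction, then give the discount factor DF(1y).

step 1 [0.5y] swap r/2=13/1237: DF=(1 − 13/1237·(0))/(1+13/1237) = 1237/1250 ≈ 0.989600
step 2 [1y] zero: DF = P = 9651/10000 ≈ 0.965100
step 3 [1.5y] zero: DF = P = 4593/5000 ≈ 0.918600

1 1/2 1237/1250
2 1 9651/10000
3 3/2 4593/5000
DF(1y) = 9651/10000 ≈ 0.965100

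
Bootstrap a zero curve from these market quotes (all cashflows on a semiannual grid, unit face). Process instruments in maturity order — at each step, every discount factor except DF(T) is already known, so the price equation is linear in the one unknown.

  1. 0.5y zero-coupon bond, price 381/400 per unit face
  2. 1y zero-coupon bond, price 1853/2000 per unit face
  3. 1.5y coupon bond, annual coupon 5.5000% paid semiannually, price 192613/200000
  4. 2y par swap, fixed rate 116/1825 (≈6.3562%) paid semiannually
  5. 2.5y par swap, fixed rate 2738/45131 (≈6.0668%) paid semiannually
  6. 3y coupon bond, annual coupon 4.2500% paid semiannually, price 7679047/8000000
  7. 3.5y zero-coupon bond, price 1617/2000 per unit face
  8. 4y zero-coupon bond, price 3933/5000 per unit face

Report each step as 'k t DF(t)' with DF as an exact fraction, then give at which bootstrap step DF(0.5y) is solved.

1 1/2 381/400
2 1 1853/2000
3 3/2 887/1000
4 2 221/250
5 5/2 8631/10000
6 3 423/500
7 7/2 1617/2000
8 4 3933/5000
DF(0.5y) is solved at step 1

step 1 [0.5y] zero: DF = P = 381/400 ≈ 0.952500
step 2 [1y] zero: DF = P = 1853/2000 ≈ 0.926500
step 3 [1.5y] bond c/2=11/400: DF=(192613/200000 − 11/400·(0.952500+0.926500))/(1+11/400) = 887/1000 ≈ 0.887000
step 4 [2y] swap r/2=58/1825: DF=(1 − 58/1825·(0.952500+0.926500+0.887000))/(1+58/1825) = 221/250 ≈ 0.884000
step 5 [2.5y] swap r/2=1369/45131: DF=(1 − 1369/45131·(0.952500+0.926500+0.887000+0.884000))/(1+1369/45131) = 8631/10000 ≈ 0.863100
step 6 [3y] bond c/2=17/800: DF=(7679047/8000000 − 17/800·(0.952500+0.926500+0.887000+0.884000+0.863100))/(1+17/800) = 423/500 ≈ 0.846000
step 7 [3.5y] zero: DF = P = 1617/2000 ≈ 0.808500
step 8 [4y] zero: DF = P = 3933/5000 ≈ 0.786600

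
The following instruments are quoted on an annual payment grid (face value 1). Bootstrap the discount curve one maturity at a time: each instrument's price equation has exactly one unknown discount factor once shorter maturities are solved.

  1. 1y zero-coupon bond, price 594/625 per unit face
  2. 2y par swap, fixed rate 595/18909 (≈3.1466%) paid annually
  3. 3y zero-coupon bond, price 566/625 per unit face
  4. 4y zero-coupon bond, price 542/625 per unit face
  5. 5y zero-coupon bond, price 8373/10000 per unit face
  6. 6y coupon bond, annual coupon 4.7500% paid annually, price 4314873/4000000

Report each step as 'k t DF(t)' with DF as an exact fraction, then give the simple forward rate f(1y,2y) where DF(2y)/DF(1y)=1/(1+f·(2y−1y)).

step 1 [1y] zero: DF = P = 594/625 ≈ 0.950400
step 2 [2y] swap r/1=595/18909: DF=(1 − 595/18909·(0.950400))/(1+595/18909) = 1881/2000 ≈ 0.940500
step 3 [3y] zero: DF = P = 566/625 ≈ 0.905600
step 4 [4y] zero: DF = P = 542/625 ≈ 0.867200
step 5 [5y] zero: DF = P = 8373/10000 ≈ 0.837300
step 6 [6y] bond c/1=19/400: DF=(4314873/4000000 − 19/400·(0.950400+0.940500+0.905600+0.867200+0.837300))/(1+19/400) = 8257/10000 ≈ 0.825700

1 1 594/625
2 2 1881/2000
3 3 566/625
4 4 542/625
5 5 8373/10000
6 6 8257/10000
f(1y,2y) = ((594/625)/(1881/2000) − 1)/(1) = 1/95 ≈ 1.0526%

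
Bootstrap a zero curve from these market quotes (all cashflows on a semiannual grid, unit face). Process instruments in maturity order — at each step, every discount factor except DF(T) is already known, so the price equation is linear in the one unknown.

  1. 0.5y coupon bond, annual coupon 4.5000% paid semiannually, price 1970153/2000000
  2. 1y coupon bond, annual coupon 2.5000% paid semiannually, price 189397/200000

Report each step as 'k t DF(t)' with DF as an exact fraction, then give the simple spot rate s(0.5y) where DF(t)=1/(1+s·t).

step 1 [0.5y] bond c/2=9/400: DF=(1970153/2000000 − 9/400·(0))/(1+9/400) = 4817/5000 ≈ 0.963400
step 2 [1y] bond c/2=1/80: DF=(189397/200000 − 1/80·(0.963400))/(1+1/80) = 4617/5000 ≈ 0.923400

1 1/2 4817/5000
2 1 4617/5000
s(0.5y) = (1/(4817/5000) − 1)/(1/2) = 366/4817 ≈ 7.5981%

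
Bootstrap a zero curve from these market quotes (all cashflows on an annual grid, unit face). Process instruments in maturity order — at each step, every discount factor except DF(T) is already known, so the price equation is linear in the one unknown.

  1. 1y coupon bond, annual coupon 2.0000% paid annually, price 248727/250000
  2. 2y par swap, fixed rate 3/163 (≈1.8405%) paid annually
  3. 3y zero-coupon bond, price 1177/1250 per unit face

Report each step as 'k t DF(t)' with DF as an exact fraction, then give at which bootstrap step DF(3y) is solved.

step 1 [1y] bond c/1=1/50: DF=(248727/250000 − 1/50·(0))/(1+1/50) = 4877/5000 ≈ 0.975400
step 2 [2y] swap r/1=3/163: DF=(1 − 3/163·(0.975400))/(1+3/163) = 9643/10000 ≈ 0.964300
step 3 [3y] zero: DF = P = 1177/1250 ≈ 0.941600

1 1 4877/5000
2 2 9643/10000
3 3 1177/1250
DF(3y) is solved at step 3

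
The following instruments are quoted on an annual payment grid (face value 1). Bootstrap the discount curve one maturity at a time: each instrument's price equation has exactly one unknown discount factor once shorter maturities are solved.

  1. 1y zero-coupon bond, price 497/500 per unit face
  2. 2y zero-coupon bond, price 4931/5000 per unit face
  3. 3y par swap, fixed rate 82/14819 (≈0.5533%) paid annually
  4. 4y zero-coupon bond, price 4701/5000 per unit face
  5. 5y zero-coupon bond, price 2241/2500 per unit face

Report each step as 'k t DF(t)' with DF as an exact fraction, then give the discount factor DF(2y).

step 1 [1y] zero: DF = P = 497/500 ≈ 0.994000
step 2 [2y] zero: DF = P = 4931/5000 ≈ 0.986200
step 3 [3y] swap r/1=82/14819: DF=(1 − 82/14819·(0.994000+0.986200))/(1+82/14819) = 2459/2500 ≈ 0.983600
step 4 [4y] zero: DF = P = 4701/5000 ≈ 0.940200
step 5 [5y] zero: DF = P = 2241/2500 ≈ 0.896400

1 1 497/500
2 2 4931/5000
3 3 2459/2500
4 4 4701/5000
5 5 2241/2500
DF(2y) = 4931/5000 ≈ 0.986200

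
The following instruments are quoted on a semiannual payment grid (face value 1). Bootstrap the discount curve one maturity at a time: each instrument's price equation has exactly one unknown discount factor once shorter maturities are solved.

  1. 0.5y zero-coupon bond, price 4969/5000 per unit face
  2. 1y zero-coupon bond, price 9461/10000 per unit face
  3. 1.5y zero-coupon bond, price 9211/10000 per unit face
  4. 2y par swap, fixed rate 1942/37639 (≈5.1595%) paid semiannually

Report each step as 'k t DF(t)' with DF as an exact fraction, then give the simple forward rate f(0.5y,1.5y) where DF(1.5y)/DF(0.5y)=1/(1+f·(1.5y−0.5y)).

step 1 [0.5y] zero: DF = P = 4969/5000 ≈ 0.993800
step 2 [1y] zero: DF = P = 9461/10000 ≈ 0.946100
step 3 [1.5y] zero: DF = P = 9211/10000 ≈ 0.921100
step 4 [2y] swap r/2=971/37639: DF=(1 − 971/37639·(0.993800+0.946100+0.921100))/(1+971/37639) = 9029/10000 ≈ 0.902900

1 1/2 4969/5000
2 1 9461/10000
3 3/2 9211/10000
4 2 9029/10000
f(0.5y,1.5y) = ((4969/5000)/(9211/10000) − 1)/(1) = 727/9211 ≈ 7.8927%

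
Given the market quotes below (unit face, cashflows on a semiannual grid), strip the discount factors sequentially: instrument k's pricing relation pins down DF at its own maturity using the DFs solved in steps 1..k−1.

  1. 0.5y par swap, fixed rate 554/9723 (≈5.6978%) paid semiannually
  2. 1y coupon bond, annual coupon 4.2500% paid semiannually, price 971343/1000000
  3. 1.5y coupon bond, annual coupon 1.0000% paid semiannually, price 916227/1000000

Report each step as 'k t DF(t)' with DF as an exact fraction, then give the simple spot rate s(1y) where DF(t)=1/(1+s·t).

1 1/2 9723/10000
2 1 9309/10000
3 3/2 4511/5000
s(1y) = (1/(9309/10000) − 1)/(1) = 691/9309 ≈ 7.4229%

step 1 [0.5y] swap r/2=277/9723: DF=(1 − 277/9723·(0))/(1+277/9723) = 9723/10000 ≈ 0.972300
step 2 [1y] bond c/2=17/800: DF=(971343/1000000 − 17/800·(0.972300))/(1+17/800) = 9309/10000 ≈ 0.930900
step 3 [1.5y] bond c/2=1/200: DF=(916227/1000000 − 1/200·(0.972300+0.930900))/(1+1/200) = 4511/5000 ≈ 0.902200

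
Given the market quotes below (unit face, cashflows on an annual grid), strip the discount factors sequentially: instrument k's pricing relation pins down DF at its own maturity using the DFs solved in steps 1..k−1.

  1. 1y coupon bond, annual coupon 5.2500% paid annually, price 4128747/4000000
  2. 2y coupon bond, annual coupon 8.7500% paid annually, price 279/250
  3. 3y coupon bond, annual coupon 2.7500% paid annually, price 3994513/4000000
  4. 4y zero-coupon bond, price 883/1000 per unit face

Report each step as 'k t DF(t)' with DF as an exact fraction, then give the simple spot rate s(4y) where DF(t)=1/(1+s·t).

step 1 [1y] bond c/1=21/400: DF=(4128747/4000000 − 21/400·(0))/(1+21/400) = 9807/10000 ≈ 0.980700
step 2 [2y] bond c/1=7/80: DF=(279/250 − 7/80·(0.980700))/(1+7/80) = 9473/10000 ≈ 0.947300
step 3 [3y] bond c/1=11/400: DF=(3994513/4000000 − 11/400·(0.980700+0.947300))/(1+11/400) = 9203/10000 ≈ 0.920300
step 4 [4y] zero: DF = P = 883/1000 ≈ 0.883000

1 1 9807/10000
2 2 9473/10000
3 3 9203/10000
4 4 883/1000
s(4y) = (1/(883/1000) − 1)/(4) = 117/3532 ≈ 3.3126%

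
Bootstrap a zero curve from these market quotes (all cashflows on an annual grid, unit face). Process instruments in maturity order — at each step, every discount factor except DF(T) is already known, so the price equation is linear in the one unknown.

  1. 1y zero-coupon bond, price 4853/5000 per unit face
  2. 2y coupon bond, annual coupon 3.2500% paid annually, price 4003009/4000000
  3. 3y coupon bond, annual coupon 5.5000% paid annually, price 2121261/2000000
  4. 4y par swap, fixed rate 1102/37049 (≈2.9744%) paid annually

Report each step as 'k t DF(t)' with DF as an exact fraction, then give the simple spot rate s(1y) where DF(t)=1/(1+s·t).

step 1 [1y] zero: DF = P = 4853/5000 ≈ 0.970600
step 2 [2y] bond c/1=13/400: DF=(4003009/4000000 − 13/400·(0.970600))/(1+13/400) = 9387/10000 ≈ 0.938700
step 3 [3y] bond c/1=11/200: DF=(2121261/2000000 − 11/200·(0.970600+0.938700))/(1+11/200) = 4529/5000 ≈ 0.905800
step 4 [4y] swap r/1=1102/37049: DF=(1 − 1102/37049·(0.970600+0.938700+0.905800))/(1+1102/37049) = 4449/5000 ≈ 0.889800

1 1 4853/5000
2 2 9387/10000
3 3 4529/5000
4 4 4449/5000
s(1y) = (1/(4853/5000) − 1)/(1) = 147/4853 ≈ 3.0291%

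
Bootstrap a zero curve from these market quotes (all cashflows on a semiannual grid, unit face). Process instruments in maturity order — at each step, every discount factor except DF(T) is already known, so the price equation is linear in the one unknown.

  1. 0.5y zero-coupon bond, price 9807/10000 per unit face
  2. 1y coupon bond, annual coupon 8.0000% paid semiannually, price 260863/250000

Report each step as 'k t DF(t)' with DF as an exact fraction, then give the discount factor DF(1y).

step 1 [0.5y] zero: DF = P = 9807/10000 ≈ 0.980700
step 2 [1y] bond c/2=1/25: DF=(260863/250000 − 1/25·(0.980700))/(1+1/25) = 1207/1250 ≈ 0.965600

1 1/2 9807/10000
2 1 1207/1250
DF(1y) = 1207/1250 ≈ 0.965600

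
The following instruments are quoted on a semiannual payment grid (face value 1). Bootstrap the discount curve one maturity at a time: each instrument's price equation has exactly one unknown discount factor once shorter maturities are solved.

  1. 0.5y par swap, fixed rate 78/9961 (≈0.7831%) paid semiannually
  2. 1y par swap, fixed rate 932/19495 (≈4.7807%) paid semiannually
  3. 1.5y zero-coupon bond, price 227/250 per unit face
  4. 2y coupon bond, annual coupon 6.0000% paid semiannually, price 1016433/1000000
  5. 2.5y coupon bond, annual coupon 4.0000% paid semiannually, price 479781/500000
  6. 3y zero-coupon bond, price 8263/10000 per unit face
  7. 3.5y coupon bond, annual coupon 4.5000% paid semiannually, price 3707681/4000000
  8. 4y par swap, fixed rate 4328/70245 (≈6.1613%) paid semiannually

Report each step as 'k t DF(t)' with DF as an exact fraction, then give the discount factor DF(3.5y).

1 1/2 9961/10000
2 1 4767/5000
3 3/2 227/250
4 2 2259/2500
5 5/2 867/1000
6 3 8263/10000
7 7/2 1573/2000
8 4 1959/2500
DF(3.5y) = 1573/2000 ≈ 0.786500

step 1 [0.5y] swap r/2=39/9961: DF=(1 − 39/9961·(0))/(1+39/9961) = 9961/10000 ≈ 0.996100
step 2 [1y] swap r/2=466/19495: DF=(1 − 466/19495·(0.996100))/(1+466/19495) = 4767/5000 ≈ 0.953400
step 3 [1.5y] zero: DF = P = 227/250 ≈ 0.908000
step 4 [2y] bond c/2=3/100: DF=(1016433/1000000 − 3/100·(0.996100+0.953400+0.908000))/(1+3/100) = 2259/2500 ≈ 0.903600
step 5 [2.5y] bond c/2=1/50: DF=(479781/500000 − 1/50·(0.996100+0.953400+0.908000+0.903600))/(1+1/50) = 867/1000 ≈ 0.867000
step 6 [3y] zero: DF = P = 8263/10000 ≈ 0.826300
step 7 [3.5y] bond c/2=9/400: DF=(3707681/4000000 − 9/400·(0.996100+0.953400+0.908000+0.903600+0.867000+0.826300))/(1+9/400) = 1573/2000 ≈ 0.786500
step 8 [4y] swap r/2=2164/70245: DF=(1 − 2164/70245·(0.996100+0.953400+0.908000+0.903600+0.867000+0.826300+0.786500))/(1+2164/70245) = 1959/2500 ≈ 0.783600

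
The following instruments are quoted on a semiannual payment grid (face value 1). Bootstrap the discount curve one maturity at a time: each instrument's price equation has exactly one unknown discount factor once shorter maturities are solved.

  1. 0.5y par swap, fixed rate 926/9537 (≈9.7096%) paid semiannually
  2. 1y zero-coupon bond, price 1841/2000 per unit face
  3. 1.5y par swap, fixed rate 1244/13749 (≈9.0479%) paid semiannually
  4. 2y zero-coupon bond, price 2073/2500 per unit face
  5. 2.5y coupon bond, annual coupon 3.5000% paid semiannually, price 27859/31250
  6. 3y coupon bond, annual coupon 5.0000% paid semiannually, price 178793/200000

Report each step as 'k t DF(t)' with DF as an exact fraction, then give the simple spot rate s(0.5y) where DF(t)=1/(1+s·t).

1 1/2 9537/10000
2 1 1841/2000
3 3/2 2189/2500
4 2 2073/2500
5 5/2 4073/5000
6 3 153/200
s(0.5y) = (1/(9537/10000) − 1)/(1/2) = 926/9537 ≈ 9.7096%

step 1 [0.5y] swap r/2=463/9537: DF=(1 − 463/9537·(0))/(1+463/9537) = 9537/10000 ≈ 0.953700
step 2 [1y] zero: DF = P = 1841/2000 ≈ 0.920500
step 3 [1.5y] swap r/2=622/13749: DF=(1 − 622/13749·(0.953700+0.920500))/(1+622/13749) = 2189/2500 ≈ 0.875600
step 4 [2y] zero: DF = P = 2073/2500 ≈ 0.829200
step 5 [2.5y] bond c/2=7/400: DF=(27859/31250 − 7/400·(0.953700+0.920500+0.875600+0.829200))/(1+7/400) = 4073/5000 ≈ 0.814600
step 6 [3y] bond c/2=1/40: DF=(178793/200000 − 1/40·(0.953700+0.920500+0.875600+0.829200+0.814600))/(1+1/40) = 153/200 ≈ 0.765000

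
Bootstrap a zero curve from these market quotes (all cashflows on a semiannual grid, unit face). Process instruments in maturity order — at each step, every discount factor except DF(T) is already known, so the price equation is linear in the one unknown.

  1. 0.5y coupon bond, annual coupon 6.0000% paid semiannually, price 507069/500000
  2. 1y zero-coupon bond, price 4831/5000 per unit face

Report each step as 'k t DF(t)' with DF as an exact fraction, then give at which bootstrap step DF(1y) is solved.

step 1 [0.5y] bond c/2=3/100: DF=(507069/500000 − 3/100·(0))/(1+3/100) = 4923/5000 ≈ 0.984600
step 2 [1y] zero: DF = P = 4831/5000 ≈ 0.966200

1 1/2 4923/5000
2 1 4831/5000
DF(1y) is solved at step 2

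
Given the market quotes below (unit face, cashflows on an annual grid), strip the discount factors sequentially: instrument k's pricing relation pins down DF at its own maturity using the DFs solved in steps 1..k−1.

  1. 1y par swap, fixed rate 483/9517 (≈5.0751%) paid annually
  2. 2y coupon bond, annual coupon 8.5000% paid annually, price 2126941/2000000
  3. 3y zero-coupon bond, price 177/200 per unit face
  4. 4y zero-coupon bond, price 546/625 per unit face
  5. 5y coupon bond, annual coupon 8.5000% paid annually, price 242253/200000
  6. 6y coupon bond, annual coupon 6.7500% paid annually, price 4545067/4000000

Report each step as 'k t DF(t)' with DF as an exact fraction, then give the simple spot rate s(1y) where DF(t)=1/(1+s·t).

step 1 [1y] swap r/1=483/9517: DF=(1 − 483/9517·(0))/(1+483/9517) = 9517/10000 ≈ 0.951700
step 2 [2y] bond c/1=17/200: DF=(2126941/2000000 − 17/200·(0.951700))/(1+17/200) = 566/625 ≈ 0.905600
step 3 [3y] zero: DF = P = 177/200 ≈ 0.885000
step 4 [4y] zero: DF = P = 546/625 ≈ 0.873600
step 5 [5y] bond c/1=17/200: DF=(242253/200000 − 17/200·(0.951700+0.905600+0.885000+0.873600))/(1+17/200) = 8331/10000 ≈ 0.833100
step 6 [6y] bond c/1=27/400: DF=(4545067/4000000 − 27/400·(0.951700+0.905600+0.885000+0.873600+0.833100))/(1+27/400) = 7831/10000 ≈ 0.783100

1 1 9517/10000
2 2 566/625
3 3 177/200
4 4 546/625
5 5 8331/10000
6 6 7831/10000
s(1y) = (1/(9517/10000) − 1)/(1) = 483/9517 ≈ 5.0751%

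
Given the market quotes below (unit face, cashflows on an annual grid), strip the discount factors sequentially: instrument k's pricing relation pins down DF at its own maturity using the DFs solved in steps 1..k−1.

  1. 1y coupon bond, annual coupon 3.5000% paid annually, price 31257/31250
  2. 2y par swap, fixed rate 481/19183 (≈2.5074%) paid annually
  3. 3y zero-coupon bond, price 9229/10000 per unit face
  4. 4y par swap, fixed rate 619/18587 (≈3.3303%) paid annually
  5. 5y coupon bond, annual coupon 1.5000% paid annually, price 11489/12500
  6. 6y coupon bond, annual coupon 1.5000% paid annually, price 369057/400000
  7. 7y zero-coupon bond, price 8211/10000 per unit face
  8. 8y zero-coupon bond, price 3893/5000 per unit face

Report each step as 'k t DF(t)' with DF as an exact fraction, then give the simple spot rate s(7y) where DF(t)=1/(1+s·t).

step 1 [1y] bond c/1=7/200: DF=(31257/31250 − 7/200·(0))/(1+7/200) = 604/625 ≈ 0.966400
step 2 [2y] swap r/1=481/19183: DF=(1 − 481/19183·(0.966400))/(1+481/19183) = 9519/10000 ≈ 0.951900
step 3 [3y] zero: DF = P = 9229/10000 ≈ 0.922900
step 4 [4y] swap r/1=619/18587: DF=(1 − 619/18587·(0.966400+0.951900+0.922900))/(1+619/18587) = 4381/5000 ≈ 0.876200
step 5 [5y] bond c/1=3/200: DF=(11489/12500 − 3/200·(0.966400+0.951900+0.922900+0.876200))/(1+3/200) = 4253/5000 ≈ 0.850600
step 6 [6y] bond c/1=3/200: DF=(369057/400000 − 3/200·(0.966400+0.951900+0.922900+0.876200+0.850600))/(1+3/200) = 1683/2000 ≈ 0.841500
step 7 [7y] zero: DF = P = 8211/10000 ≈ 0.821100
step 8 [8y] zero: DF = P = 3893/5000 ≈ 0.778600

1 1 604/625
2 2 9519/10000
3 3 9229/10000
4 4 4381/5000
5 5 4253/5000
6 6 1683/2000
7 7 8211/10000
8 8 3893/5000
s(7y) = (1/(8211/10000) − 1)/(7) = 1789/57477 ≈ 3.1125%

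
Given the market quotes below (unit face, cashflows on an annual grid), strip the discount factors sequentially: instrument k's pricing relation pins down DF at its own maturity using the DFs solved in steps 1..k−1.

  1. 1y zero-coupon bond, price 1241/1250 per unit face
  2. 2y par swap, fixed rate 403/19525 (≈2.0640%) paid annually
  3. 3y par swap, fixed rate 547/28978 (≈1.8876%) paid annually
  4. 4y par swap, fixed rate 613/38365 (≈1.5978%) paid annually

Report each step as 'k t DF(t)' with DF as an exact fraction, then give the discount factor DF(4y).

1 1 1241/1250
2 2 9597/10000
3 3 9453/10000
4 4 9387/10000
DF(4y) = 9387/10000 ≈ 0.938700

step 1 [1y] zero: DF = P = 1241/1250 ≈ 0.992800
step 2 [2y] swap r/1=403/19525: DF=(1 − 403/19525·(0.992800))/(1+403/19525) = 9597/10000 ≈ 0.959700
step 3 [3y] swap r/1=547/28978: DF=(1 − 547/28978·(0.992800+0.959700))/(1+547/28978) = 9453/10000 ≈ 0.945300
step 4 [4y] swap r/1=613/38365: DF=(1 − 613/38365·(0.992800+0.959700+0.945300))/(1+613/38365) = 9387/10000 ≈ 0.938700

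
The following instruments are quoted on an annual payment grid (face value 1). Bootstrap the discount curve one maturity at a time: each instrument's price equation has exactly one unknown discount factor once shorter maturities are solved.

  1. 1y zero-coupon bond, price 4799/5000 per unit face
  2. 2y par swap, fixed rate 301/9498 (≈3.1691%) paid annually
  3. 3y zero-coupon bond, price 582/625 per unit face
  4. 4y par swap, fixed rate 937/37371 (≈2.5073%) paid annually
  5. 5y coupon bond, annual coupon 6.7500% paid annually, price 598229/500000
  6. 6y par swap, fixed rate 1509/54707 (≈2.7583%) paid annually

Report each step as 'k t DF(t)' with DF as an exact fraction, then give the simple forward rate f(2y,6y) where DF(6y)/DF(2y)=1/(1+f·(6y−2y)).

1 1 4799/5000
2 2 4699/5000
3 3 582/625
4 4 9063/10000
5 5 1769/2000
6 6 8491/10000
f(2y,6y) = ((4699/5000)/(8491/10000) − 1)/(4) = 907/33964 ≈ 2.6705%

step 1 [1y] zero: DF = P = 4799/5000 ≈ 0.959800
step 2 [2y] swap r/1=301/9498: DF=(1 − 301/9498·(0.959800))/(1+301/9498) = 4699/5000 ≈ 0.939800
step 3 [3y] zero: DF = P = 582/625 ≈ 0.931200
step 4 [4y] swap r/1=937/37371: DF=(1 − 937/37371·(0.959800+0.939800+0.931200))/(1+937/37371) = 9063/10000 ≈ 0.906300
step 5 [5y] bond c/1=27/400: DF=(598229/500000 − 27/400·(0.959800+0.939800+0.931200+0.906300))/(1+27/400) = 1769/2000 ≈ 0.884500
step 6 [6y] swap r/1=1509/54707: DF=(1 − 1509/54707·(0.959800+0.939800+0.931200+0.906300+0.884500))/(1+1509/54707) = 8491/10000 ≈ 0.849100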